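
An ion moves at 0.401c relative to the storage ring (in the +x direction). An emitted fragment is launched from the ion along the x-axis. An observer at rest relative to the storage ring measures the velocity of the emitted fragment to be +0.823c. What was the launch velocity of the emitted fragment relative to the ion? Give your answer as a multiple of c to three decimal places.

Invert the composition law: u' = (u − v)/(1 − uv/c²).
u' = (0.823 − 0.401) / (1 − (0.823)(0.401)) = 0.4220/0.6700 = 0.6299.

+0.630c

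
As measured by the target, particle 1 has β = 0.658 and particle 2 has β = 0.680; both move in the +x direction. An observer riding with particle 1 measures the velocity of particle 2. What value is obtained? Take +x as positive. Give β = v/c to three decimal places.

β_A = 0.658, β_B = 0.680.
Transform to A's frame with the inverse velocity-addition law: u' = (u − v)/(1 − uv/c²), taking u = β_B and v = β_A.
u' = (0.680 − 0.658) / (1 − (0.658)(0.680)) = 0.0220/0.5526 = 0.0398.

β = +0.040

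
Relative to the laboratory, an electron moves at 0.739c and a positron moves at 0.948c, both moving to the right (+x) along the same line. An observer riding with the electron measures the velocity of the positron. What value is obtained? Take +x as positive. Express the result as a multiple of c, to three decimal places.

+0.698c

β_A = 0.739, β_B = 0.948.
Transform to A's frame with the inverse velocity-addition law: u' = (u − v)/(1 − uv/c²), taking u = β_B and v = β_A.
u' = (0.948 − 0.739) / (1 − (0.739)(0.948)) = 0.2090/0.2994 = 0.6980.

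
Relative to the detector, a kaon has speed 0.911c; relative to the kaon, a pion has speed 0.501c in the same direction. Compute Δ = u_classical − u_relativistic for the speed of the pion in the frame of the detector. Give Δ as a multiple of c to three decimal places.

Galilean: u_cl = 0.501 + 0.911 = 1.4120.
Relativistic: u_rel = (0.501 + 0.911) / (1 + 0.501·0.911) = 1.4120/1.4564 = 0.9695.
Δ = 1.4120 − 0.9695 = 0.4425.
(The classical prediction exceeds c; the relativistic result does not.)

Δ = 0.442c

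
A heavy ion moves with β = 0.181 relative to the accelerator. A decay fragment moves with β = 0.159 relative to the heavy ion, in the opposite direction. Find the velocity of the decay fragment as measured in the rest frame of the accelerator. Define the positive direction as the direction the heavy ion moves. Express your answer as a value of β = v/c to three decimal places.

β = +0.023

With v = 0.181 and u' = -0.159 (in units of c),
u = (u' + v)/(1 + u'v/c²):
u = (-0.159 + 0.181) / (1 + (-0.159)·0.181) = 0.0220/0.9712 = 0.0227
(Galilean addition would give +0.022c.)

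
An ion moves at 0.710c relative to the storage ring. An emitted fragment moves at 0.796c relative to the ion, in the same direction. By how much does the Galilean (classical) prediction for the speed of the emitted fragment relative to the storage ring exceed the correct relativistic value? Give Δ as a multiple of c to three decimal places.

Δ = 0.544c

Galilean: u_cl = 0.796 + 0.710 = 1.5060.
Relativistic: u_rel = (0.796 + 0.710) / (1 + 0.796·0.710) = 1.5060/1.5652 = 0.9622.
Δ = 1.5060 − 0.9622 = 0.5438.
(The classical prediction exceeds c; the relativistic result does not.)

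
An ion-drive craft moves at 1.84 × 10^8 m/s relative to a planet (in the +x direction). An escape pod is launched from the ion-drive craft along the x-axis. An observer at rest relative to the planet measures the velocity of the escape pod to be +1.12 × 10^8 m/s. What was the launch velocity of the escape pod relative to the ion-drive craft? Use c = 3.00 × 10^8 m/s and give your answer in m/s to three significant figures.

-9.34 × 10^7 m/s

v = 0.613c, u = 0.373c.
Invert the composition law: u' = (u − v)/(1 − uv/c²).
u' = (0.373 − 0.613) / (1 − (0.373)(0.613)) = -0.2400/0.7710 = -0.3113.
u' = -0.3113 × 3.00 × 10^8 m/s.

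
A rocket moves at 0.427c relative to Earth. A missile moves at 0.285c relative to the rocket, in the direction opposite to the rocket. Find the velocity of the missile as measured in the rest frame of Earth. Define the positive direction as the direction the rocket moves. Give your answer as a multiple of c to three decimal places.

+0.162c

With v = 0.427 and u' = -0.285 (in units of c),
u = (u' + v)/(1 + u'v/c²):
u = (-0.285 + 0.427) / (1 + (-0.285)·0.427) = 0.1420/0.8783 = 0.1617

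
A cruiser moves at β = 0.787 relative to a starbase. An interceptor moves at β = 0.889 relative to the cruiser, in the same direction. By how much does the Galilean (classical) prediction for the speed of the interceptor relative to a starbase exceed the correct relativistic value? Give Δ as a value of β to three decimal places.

Galilean: u_cl = 0.889 + 0.787 = 1.6760.
Relativistic: u_rel = (0.889 + 0.787) / (1 + 0.889·0.787) = 1.6760/1.6996 = 0.9861.
Δ = 1.6760 − 0.9861 = 0.6899.
(The classical prediction exceeds c; the relativistic result does not.)

Δ = 0.690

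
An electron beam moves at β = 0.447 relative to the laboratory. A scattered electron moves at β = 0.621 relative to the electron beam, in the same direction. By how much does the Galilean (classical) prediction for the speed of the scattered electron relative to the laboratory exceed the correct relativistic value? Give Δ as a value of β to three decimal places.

Galilean: u_cl = 0.621 + 0.447 = 1.0680.
Relativistic: u_rel = (0.621 + 0.447) / (1 + 0.621·0.447) = 1.0680/1.2776 = 0.8360.
Δ = 1.0680 − 0.8360 = 0.2320.
(The classical prediction exceeds c; the relativistic result does not.)

Δ = 0.232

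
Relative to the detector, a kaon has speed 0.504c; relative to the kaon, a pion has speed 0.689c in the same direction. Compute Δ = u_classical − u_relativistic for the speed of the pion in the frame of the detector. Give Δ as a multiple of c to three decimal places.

Galilean: u_cl = 0.689 + 0.504 = 1.1930.
Relativistic: u_rel = (0.689 + 0.504) / (1 + 0.689·0.504) = 1.1930/1.3473 = 0.8855.
Δ = 1.1930 − 0.8855 = 0.3075.
(The classical prediction exceeds c; the relativistic result does not.)

Δ = 0.307c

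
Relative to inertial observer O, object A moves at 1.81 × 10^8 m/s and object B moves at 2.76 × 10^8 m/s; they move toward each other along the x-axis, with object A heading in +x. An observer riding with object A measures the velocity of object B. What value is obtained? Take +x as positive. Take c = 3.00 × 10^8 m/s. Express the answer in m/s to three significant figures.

-2.94 × 10^8 m/s

β_A = 0.603, β_B = -0.920 (dividing each by c = 3.00 × 10^8 m/s).
Transform to A's frame with the inverse velocity-addition law: u' = (u − v)/(1 − uv/c²), taking u = β_B and v = β_A.
u' = (-0.920 − 0.603) / (1 − (0.603)(-0.920)) = -1.5233/1.5551 = -0.9796.
u' = -0.9796 × 3.00 × 10^8 m/s.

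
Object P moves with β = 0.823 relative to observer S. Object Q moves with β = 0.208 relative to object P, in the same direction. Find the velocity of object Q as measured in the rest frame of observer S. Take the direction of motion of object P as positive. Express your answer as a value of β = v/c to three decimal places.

With v = 0.823 and u' = 0.208 (in units of c),
u = (u' + v)/(1 + u'v/c²):
u = (0.208 + 0.823) / (1 + 0.208·0.823) = 1.0310/1.1712 = 0.8803

β = 0.880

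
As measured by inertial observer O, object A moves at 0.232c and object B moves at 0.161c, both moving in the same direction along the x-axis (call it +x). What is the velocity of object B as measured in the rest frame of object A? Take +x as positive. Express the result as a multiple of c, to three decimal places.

-0.074c

β_A = 0.232, β_B = 0.161.
Transform to A's frame with the inverse velocity-addition law: u' = (u − v)/(1 − uv/c²), taking u = β_B and v = β_A.
u' = (0.161 − 0.232) / (1 − (0.232)(0.161)) = -0.0710/0.9626 = -0.0738.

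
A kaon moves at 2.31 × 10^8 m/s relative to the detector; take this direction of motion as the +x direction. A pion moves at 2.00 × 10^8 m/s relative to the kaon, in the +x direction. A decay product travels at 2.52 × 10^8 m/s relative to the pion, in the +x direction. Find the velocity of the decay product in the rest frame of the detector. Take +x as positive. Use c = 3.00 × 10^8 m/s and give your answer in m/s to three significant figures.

2.99 × 10^8 m/s

Apply u = (u' + v)/(1 + u'v/c²) successively, working outward toward the detector.
(Dividing each given speed by c = 3.00 × 10^8 m/s to work in units of c.)
Start: velocity of the kaon relative to the detector = 0.7700c.
Compose with the pion (u' = 0.667 in the kaon frame): u_1 = (0.667 + 0.770) / (1 + 0.667·0.770) = 1.4367/1.5133 = 0.9493.
Compose with the decay product (u' = 0.840 in the pion frame): u_2 = (0.840 + 0.949) / (1 + 0.840·0.949) = 1.7893/1.7974 = 0.9955.
So u = 0.9955 × 3.00 × 10^8 m/s.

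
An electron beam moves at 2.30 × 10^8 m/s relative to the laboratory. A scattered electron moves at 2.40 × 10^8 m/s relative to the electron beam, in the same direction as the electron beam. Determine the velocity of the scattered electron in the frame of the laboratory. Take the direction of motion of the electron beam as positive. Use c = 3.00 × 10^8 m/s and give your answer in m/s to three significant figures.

2.91 × 10^8 m/s

In units of c (dividing by 3.00 × 10^8 m/s): v = 0.767, u' = 0.800.
u = (u' + v)/(1 + u'v/c²):
u = (0.800 + 0.767) / (1 + 0.800·0.767) = 1.5667/1.6133 = 0.9711
(Galilean addition would give +1.567c, exceeding c.)
Converting back: u = 0.9711 × 3.00 × 10^8 m/s.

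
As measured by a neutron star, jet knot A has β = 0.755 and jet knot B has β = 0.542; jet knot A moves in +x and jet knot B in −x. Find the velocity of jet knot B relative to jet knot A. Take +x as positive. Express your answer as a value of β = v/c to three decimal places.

β_A = 0.755, β_B = -0.542.
Transform to A's frame with the inverse velocity-addition law: u' = (u − v)/(1 − uv/c²), taking u = β_B and v = β_A.
u' = (-0.542 − 0.755) / (1 − (0.755)(-0.542)) = -1.2970/1.4092 = -0.9204.

β = -0.920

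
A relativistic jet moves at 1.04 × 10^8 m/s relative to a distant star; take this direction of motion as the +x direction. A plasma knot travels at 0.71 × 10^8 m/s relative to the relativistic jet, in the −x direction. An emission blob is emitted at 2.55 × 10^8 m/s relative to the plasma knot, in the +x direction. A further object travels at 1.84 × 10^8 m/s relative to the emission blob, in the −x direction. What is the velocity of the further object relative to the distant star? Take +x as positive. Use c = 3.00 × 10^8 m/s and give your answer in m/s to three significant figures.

+1.74 × 10^8 m/s

Apply u = (u' + v)/(1 + u'v/c²) successively, working outward toward the distant star.
(Dividing each given speed by c = 3.00 × 10^8 m/s to work in units of c.)
Start: velocity of the relativistic jet relative to the distant star = 0.3467c.
Compose with the plasma knot (u' = -0.237 in the relativistic jet frame): u_1 = (-0.237 + 0.347) / (1 + (-0.237)·0.347) = 0.1100/0.9180 = 0.1198.
Compose with the emission blob (u' = 0.850 in the plasma knot frame): u_2 = (0.850 + 0.120) / (1 + 0.850·0.120) = 0.9698/1.1019 = 0.8802.
Compose with the further object (u' = -0.613 in the emission blob frame): u_3 = (-0.613 + 0.880) / (1 + (-0.613)·0.880) = 0.2668/0.4602 = 0.5799.
So u = 0.5799 × 3.00 × 10^8 m/s.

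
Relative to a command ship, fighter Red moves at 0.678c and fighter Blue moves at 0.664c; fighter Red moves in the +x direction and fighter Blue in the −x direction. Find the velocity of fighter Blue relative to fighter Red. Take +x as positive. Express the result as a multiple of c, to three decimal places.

-0.925c

β_A = 0.678, β_B = -0.664.
Transform to A's frame with the inverse velocity-addition law: u' = (u − v)/(1 − uv/c²), taking u = β_B and v = β_A.
u' = (-0.664 − 0.678) / (1 − (0.678)(-0.664)) = -1.3420/1.4502 = -0.9254.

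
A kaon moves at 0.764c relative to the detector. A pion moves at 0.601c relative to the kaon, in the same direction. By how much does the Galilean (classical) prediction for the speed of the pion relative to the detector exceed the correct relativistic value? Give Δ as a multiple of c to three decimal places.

Galilean: u_cl = 0.601 + 0.764 = 1.3650.
Relativistic: u_rel = (0.601 + 0.764) / (1 + 0.601·0.764) = 1.3650/1.4592 = 0.9355.
Δ = 1.3650 − 0.9355 = 0.4295.
(The classical prediction exceeds c; the relativistic result does not.)

Δ = 0.430c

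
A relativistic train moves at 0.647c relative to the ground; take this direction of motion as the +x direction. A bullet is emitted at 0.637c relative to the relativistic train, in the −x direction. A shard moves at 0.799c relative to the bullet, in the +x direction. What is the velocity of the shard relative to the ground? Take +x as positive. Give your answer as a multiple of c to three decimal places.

+0.805c

Apply u = (u' + v)/(1 + u'v/c²) successively, working outward toward the ground.
Start: velocity of the relativistic train relative to the ground = 0.6470c.
Compose with the bullet (u' = -0.637 in the relativistic train frame): u_1 = (-0.637 + 0.647) / (1 + (-0.637)·0.647) = 0.0100/0.5879 = 0.0170.
Compose with the shard (u' = 0.799 in the bullet frame): u_2 = (0.799 + 0.017) / (1 + 0.799·0.017) = 0.8160/1.0136 = 0.8051.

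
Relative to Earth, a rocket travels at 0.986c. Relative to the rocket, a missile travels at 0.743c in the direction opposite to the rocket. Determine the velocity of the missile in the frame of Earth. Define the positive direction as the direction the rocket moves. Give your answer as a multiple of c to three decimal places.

With v = 0.986 and u' = -0.743 (in units of c),
u = (u' + v)/(1 + u'v/c²):
u = (-0.743 + 0.986) / (1 + (-0.743)·0.986) = 0.2430/0.2674 = 0.9087

+0.909c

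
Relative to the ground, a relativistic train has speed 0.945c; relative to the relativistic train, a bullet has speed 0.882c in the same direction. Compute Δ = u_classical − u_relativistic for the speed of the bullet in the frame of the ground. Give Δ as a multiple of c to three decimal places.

Δ = 0.831c

Galilean: u_cl = 0.882 + 0.945 = 1.8270.
Relativistic: u_rel = (0.882 + 0.945) / (1 + 0.882·0.945) = 1.8270/1.8335 = 0.9965.
Δ = 1.8270 − 0.9965 = 0.8305.
(The classical prediction exceeds c; the relativistic result does not.)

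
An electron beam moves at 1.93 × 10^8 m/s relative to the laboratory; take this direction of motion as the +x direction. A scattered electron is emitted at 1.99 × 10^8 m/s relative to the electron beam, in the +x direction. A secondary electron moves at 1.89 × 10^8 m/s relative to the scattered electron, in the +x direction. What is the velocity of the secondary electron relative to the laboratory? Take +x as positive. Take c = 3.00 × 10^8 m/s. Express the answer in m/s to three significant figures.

Apply u = (u' + v)/(1 + u'v/c²) successively, working outward toward the laboratory.
(Dividing each given speed by c = 3.00 × 10^8 m/s to work in units of c.)
Start: velocity of the electron beam relative to the laboratory = 0.6433c.
Compose with the scattered electron (u' = 0.663 in the electron beam frame): u_1 = (0.663 + 0.643) / (1 + 0.663·0.643) = 1.3067/1.4267 = 0.9158.
Compose with the secondary electron (u' = 0.630 in the scattered electron frame): u_2 = (0.630 + 0.916) / (1 + 0.630·0.916) = 1.5458/1.5770 = 0.9803.
So u = 0.9803 × 3.00 × 10^8 m/s.

2.94 × 10^8 m/s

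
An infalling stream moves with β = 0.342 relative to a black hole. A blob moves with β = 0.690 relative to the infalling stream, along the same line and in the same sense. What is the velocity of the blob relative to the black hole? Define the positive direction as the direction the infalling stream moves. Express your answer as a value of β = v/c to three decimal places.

β = 0.835

With v = 0.342 and u' = 0.690 (in units of c),
u = (u' + v)/(1 + u'v/c²):
u = (0.690 + 0.342) / (1 + 0.690·0.342) = 1.0320/1.2360 = 0.8350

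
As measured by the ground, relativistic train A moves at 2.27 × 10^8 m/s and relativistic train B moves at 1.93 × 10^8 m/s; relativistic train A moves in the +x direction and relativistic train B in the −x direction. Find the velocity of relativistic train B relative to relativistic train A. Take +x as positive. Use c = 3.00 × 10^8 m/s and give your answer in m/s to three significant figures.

β_A = 0.757, β_B = -0.643 (dividing each by c = 3.00 × 10^8 m/s).
Transform to A's frame with the inverse velocity-addition law: u' = (u − v)/(1 − uv/c²), taking u = β_B and v = β_A.
u' = (-0.643 − 0.757) / (1 − (0.757)(-0.643)) = -1.4000/1.4868 = -0.9416.
u' = -0.9416 × 3.00 × 10^8 m/s.

-2.82 × 10^8 m/s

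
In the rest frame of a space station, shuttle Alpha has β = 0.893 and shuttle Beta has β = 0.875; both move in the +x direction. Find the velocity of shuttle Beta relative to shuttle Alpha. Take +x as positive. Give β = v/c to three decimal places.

β = -0.082

β_A = 0.893, β_B = 0.875.
Transform to A's frame with the inverse velocity-addition law: u' = (u − v)/(1 − uv/c²), taking u = β_B and v = β_A.
u' = (0.875 − 0.893) / (1 − (0.893)(0.875)) = -0.0180/0.2186 = -0.0823.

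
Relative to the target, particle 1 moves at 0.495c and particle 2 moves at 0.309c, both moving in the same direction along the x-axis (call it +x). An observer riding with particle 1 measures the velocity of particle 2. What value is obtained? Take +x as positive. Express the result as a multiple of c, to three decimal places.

β_A = 0.495, β_B = 0.309.
Transform to A's frame with the inverse velocity-addition law: u' = (u − v)/(1 − uv/c²), taking u = β_B and v = β_A.
u' = (0.309 − 0.495) / (1 − (0.495)(0.309)) = -0.1860/0.8470 = -0.2196.

-0.220c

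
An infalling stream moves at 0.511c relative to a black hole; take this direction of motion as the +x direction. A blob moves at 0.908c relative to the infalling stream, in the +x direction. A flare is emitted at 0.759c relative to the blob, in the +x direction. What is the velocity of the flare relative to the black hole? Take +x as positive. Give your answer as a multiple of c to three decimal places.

Apply u = (u' + v)/(1 + u'v/c²) successively, working outward toward the black hole.
Start: velocity of the infalling stream relative to the black hole = 0.5110c.
Compose with the blob (u' = 0.908 in the infalling stream frame): u_1 = (0.908 + 0.511) / (1 + 0.908·0.511) = 1.4190/1.4640 = 0.9693.
Compose with the flare (u' = 0.759 in the blob frame): u_2 = (0.759 + 0.969) / (1 + 0.759·0.969) = 1.7283/1.7357 = 0.9957.

0.996c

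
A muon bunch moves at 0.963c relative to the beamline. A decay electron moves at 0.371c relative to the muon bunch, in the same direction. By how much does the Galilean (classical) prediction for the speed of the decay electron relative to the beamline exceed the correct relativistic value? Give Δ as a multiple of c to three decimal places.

Δ = 0.351c

Galilean: u_cl = 0.371 + 0.963 = 1.3340.
Relativistic: u_rel = (0.371 + 0.963) / (1 + 0.371·0.963) = 1.3340/1.3573 = 0.9829.
Δ = 1.3340 − 0.9829 = 0.3511.
(The classical prediction exceeds c; the relativistic result does not.)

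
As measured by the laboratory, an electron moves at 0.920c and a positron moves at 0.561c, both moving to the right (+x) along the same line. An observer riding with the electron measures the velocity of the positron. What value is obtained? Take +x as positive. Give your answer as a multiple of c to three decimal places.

-0.742c

β_A = 0.920, β_B = 0.561.
Transform to A's frame with the inverse velocity-addition law: u' = (u − v)/(1 − uv/c²), taking u = β_B and v = β_A.
u' = (0.561 − 0.920) / (1 − (0.920)(0.561)) = -0.3590/0.4839 = -0.7419.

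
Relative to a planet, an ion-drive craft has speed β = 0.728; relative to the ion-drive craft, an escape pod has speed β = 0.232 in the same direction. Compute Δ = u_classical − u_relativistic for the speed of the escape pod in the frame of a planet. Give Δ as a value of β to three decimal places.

Δ = 0.139

Galilean: u_cl = 0.232 + 0.728 = 0.9600.
Relativistic: u_rel = (0.232 + 0.728) / (1 + 0.232·0.728) = 0.9600/1.1689 = 0.8213.
Δ = 0.9600 − 0.8213 = 0.1387.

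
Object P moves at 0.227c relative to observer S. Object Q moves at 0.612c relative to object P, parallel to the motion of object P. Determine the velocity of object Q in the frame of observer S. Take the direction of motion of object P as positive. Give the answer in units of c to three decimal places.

0.737c

With v = 0.227 and u' = 0.612 (in units of c),
u = (u' + v)/(1 + u'v/c²):
u = (0.612 + 0.227) / (1 + 0.612·0.227) = 0.8390/1.1389 = 0.7367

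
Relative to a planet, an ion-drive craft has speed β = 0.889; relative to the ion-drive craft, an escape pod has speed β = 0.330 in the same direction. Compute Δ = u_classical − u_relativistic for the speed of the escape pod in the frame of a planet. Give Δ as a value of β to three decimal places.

Galilean: u_cl = 0.330 + 0.889 = 1.2190.
Relativistic: u_rel = (0.330 + 0.889) / (1 + 0.330·0.889) = 1.2190/1.2934 = 0.9425.
Δ = 1.2190 − 0.9425 = 0.2765.
(The classical prediction exceeds c; the relativistic result does not.)

Δ = 0.277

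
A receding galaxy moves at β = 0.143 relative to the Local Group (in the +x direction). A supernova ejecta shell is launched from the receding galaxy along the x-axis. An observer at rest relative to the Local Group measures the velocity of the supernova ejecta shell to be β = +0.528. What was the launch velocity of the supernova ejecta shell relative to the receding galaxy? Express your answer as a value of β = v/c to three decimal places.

Invert the composition law: u' = (u − v)/(1 − uv/c²).
u' = (0.528 − 0.143) / (1 − (0.528)(0.143)) = 0.3850/0.9245 = 0.4164.

β = +0.416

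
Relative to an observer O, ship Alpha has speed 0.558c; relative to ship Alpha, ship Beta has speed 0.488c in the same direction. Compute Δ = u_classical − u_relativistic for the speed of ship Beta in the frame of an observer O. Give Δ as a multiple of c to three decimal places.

Galilean: u_cl = 0.488 + 0.558 = 1.0460.
Relativistic: u_rel = (0.488 + 0.558) / (1 + 0.488·0.558) = 1.0460/1.2723 = 0.8221.
Δ = 1.0460 − 0.8221 = 0.2239.
(The classical prediction exceeds c; the relativistic result does not.)

Δ = 0.224c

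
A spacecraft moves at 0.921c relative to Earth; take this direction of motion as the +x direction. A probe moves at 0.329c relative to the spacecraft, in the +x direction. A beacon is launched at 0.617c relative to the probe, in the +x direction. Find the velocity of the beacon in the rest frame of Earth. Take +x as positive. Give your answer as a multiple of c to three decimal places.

0.990c

Apply u = (u' + v)/(1 + u'v/c²) successively, working outward toward Earth.
Start: velocity of the spacecraft relative to Earth = 0.9210c.
Compose with the probe (u' = 0.329 in the spacecraft frame): u_1 = (0.329 + 0.921) / (1 + 0.329·0.921) = 1.2500/1.3030 = 0.9593.
Compose with the beacon (u' = 0.617 in the probe frame): u_2 = (0.617 + 0.959) / (1 + 0.617·0.959) = 1.5763/1.5919 = 0.9902.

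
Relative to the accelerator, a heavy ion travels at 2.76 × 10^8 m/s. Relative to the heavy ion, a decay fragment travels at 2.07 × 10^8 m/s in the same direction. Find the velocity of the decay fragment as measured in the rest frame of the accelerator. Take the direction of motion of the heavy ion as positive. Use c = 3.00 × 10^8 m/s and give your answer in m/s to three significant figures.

In units of c (dividing by 3.00 × 10^8 m/s): v = 0.920, u' = 0.690.
u = (u' + v)/(1 + u'v/c²):
u = (0.690 + 0.920) / (1 + 0.690·0.920) = 1.6100/1.6348 = 0.9848
Converting back: u = 0.9848 × 3.00 × 10^8 m/s.

2.95 × 10^8 m/s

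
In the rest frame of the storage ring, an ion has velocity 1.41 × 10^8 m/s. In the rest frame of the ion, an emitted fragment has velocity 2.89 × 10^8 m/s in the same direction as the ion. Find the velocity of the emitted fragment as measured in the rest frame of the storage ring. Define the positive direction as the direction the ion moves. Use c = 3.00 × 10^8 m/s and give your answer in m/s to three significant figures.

2.96 × 10^8 m/s

In units of c (dividing by 3.00 × 10^8 m/s): v = 0.470, u' = 0.963.
u = (u' + v)/(1 + u'v/c²):
u = (0.963 + 0.470) / (1 + 0.963·0.470) = 1.4333/1.4528 = 0.9866
Converting back: u = 0.9866 × 3.00 × 10^8 m/s.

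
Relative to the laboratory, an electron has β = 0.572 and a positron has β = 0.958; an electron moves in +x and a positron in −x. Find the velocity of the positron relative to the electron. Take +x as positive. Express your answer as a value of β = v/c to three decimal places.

β = -0.988

β_A = 0.572, β_B = -0.958.
Transform to A's frame with the inverse velocity-addition law: u' = (u − v)/(1 − uv/c²), taking u = β_B and v = β_A.
u' = (-0.958 − 0.572) / (1 − (0.572)(-0.958)) = -1.5300/1.5480 = -0.9884.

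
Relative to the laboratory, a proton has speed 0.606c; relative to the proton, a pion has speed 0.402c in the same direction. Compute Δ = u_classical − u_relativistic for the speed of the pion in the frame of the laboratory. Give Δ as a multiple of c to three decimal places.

Δ = 0.197c

Galilean: u_cl = 0.402 + 0.606 = 1.0080.
Relativistic: u_rel = (0.402 + 0.606) / (1 + 0.402·0.606) = 1.0080/1.2436 = 0.8105.
Δ = 1.0080 − 0.8105 = 0.1975.
(The classical prediction exceeds c; the relativistic result does not.)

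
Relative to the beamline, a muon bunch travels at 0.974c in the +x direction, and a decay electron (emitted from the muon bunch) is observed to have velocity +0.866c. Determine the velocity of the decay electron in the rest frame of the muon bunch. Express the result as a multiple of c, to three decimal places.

-0.690c

Invert the composition law: u' = (u − v)/(1 − uv/c²).
u' = (0.866 − 0.974) / (1 − (0.866)(0.974)) = -0.1080/0.1565 = -0.6900.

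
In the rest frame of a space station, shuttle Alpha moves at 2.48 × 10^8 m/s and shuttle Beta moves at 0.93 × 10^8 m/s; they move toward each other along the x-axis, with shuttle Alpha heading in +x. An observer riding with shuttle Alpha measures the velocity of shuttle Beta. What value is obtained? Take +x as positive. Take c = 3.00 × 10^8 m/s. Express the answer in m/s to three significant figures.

-2.71 × 10^8 m/s

β_A = 0.827, β_B = -0.310 (dividing each by c = 3.00 × 10^8 m/s).
Transform to A's frame with the inverse velocity-addition law: u' = (u − v)/(1 − uv/c²), taking u = β_B and v = β_A.
u' = (-0.310 − 0.827) / (1 − (0.827)(-0.310)) = -1.1367/1.2563 = -0.9048.
u' = -0.9048 × 3.00 × 10^8 m/s.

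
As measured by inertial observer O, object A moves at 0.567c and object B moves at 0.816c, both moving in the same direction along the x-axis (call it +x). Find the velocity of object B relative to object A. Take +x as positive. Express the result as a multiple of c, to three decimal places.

+0.463c

β_A = 0.567, β_B = 0.816.
Transform to A's frame with the inverse velocity-addition law: u' = (u − v)/(1 − uv/c²), taking u = β_B and v = β_A.
u' = (0.816 − 0.567) / (1 − (0.567)(0.816)) = 0.2490/0.5373 = 0.4634.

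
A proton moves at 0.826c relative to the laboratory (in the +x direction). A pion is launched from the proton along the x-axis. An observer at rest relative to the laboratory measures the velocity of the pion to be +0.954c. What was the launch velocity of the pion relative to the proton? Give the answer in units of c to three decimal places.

Invert the composition law: u' = (u − v)/(1 − uv/c²).
u' = (0.954 − 0.826) / (1 − (0.954)(0.826)) = 0.1280/0.2120 = 0.6038.

+0.604c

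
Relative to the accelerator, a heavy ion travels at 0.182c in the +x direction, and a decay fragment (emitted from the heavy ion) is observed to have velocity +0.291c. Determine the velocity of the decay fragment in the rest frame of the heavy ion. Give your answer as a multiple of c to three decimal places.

Invert the composition law: u' = (u − v)/(1 − uv/c²).
u' = (0.291 − 0.182) / (1 − (0.291)(0.182)) = 0.1090/0.9470 = 0.1151.

+0.115c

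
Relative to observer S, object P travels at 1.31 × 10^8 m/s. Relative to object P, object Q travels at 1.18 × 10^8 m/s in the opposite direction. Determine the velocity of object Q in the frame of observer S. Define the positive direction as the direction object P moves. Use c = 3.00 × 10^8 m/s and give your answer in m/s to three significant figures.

+1.57 × 10^7 m/s

In units of c (dividing by 3.00 × 10^8 m/s): v = 0.437, u' = -0.393.
u = (u' + v)/(1 + u'v/c²):
u = (-0.393 + 0.437) / (1 + (-0.393)·0.437) = 0.0433/0.8282 = 0.0523
(Galilean addition would give +0.043c.)
Converting back: u = 0.0523 × 3.00 × 10^8 m/s.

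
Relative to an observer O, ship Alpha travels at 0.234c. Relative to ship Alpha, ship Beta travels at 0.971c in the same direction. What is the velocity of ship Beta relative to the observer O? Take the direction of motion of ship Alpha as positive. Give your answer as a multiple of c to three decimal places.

With v = 0.234 and u' = 0.971 (in units of c),
u = (u' + v)/(1 + u'v/c²):
u = (0.971 + 0.234) / (1 + 0.971·0.234) = 1.2050/1.2272 = 0.9819
(Galilean addition would give +1.205c, exceeding c.)

0.982c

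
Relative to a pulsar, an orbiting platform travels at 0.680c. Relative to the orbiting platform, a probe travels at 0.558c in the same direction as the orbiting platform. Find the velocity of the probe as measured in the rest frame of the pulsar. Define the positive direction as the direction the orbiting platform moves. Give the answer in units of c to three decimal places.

With v = 0.680 and u' = 0.558 (in units of c),
u = (u' + v)/(1 + u'v/c²):
u = (0.558 + 0.680) / (1 + 0.558·0.680) = 1.2380/1.3794 = 0.8975

0.897c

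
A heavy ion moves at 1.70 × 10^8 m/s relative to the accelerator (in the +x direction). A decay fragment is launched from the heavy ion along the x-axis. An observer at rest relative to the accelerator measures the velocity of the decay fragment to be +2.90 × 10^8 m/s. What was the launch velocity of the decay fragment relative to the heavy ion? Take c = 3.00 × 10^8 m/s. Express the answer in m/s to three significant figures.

+2.65 × 10^8 m/s

v = 0.567c, u = 0.967c.
Invert the composition law: u' = (u − v)/(1 − uv/c²).
u' = (0.967 − 0.567) / (1 − (0.967)(0.567)) = 0.4000/0.4522 = 0.8845.
u' = 0.8845 × 3.00 × 10^8 m/s.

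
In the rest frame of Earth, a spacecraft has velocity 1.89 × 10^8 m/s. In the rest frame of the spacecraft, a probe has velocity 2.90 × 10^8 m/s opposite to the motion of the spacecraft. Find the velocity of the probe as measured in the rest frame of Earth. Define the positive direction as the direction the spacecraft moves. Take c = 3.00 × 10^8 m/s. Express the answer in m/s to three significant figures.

In units of c (dividing by 3.00 × 10^8 m/s): v = 0.630, u' = -0.967.
u = (u' + v)/(1 + u'v/c²):
u = (-0.967 + 0.630) / (1 + (-0.967)·0.630) = -0.3367/0.3910 = -0.8610
Converting back: u = -0.8610 × 3.00 × 10^8 m/s.

-2.58 × 10^8 m/s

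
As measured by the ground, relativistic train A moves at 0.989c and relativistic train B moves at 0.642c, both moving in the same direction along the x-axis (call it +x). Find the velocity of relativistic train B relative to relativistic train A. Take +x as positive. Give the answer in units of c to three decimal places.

-0.951c

β_A = 0.989, β_B = 0.642.
Transform to A's frame with the inverse velocity-addition law: u' = (u − v)/(1 − uv/c²), taking u = β_B and v = β_A.
u' = (0.642 − 0.989) / (1 − (0.989)(0.642)) = -0.3470/0.3651 = -0.9505.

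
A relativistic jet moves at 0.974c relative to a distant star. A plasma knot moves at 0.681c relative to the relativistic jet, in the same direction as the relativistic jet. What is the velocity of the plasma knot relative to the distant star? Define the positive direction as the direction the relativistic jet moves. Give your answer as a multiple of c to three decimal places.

With v = 0.974 and u' = 0.681 (in units of c),
u = (u' + v)/(1 + u'v/c²):
u = (0.681 + 0.974) / (1 + 0.681·0.974) = 1.6550/1.6633 = 0.9950

0.995c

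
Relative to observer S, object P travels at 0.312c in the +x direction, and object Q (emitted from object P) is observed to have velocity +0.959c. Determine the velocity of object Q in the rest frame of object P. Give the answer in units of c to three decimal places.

+0.923c

Invert the composition law: u' = (u − v)/(1 − uv/c²).
u' = (0.959 − 0.312) / (1 − (0.959)(0.312)) = 0.6470/0.7008 = 0.9232.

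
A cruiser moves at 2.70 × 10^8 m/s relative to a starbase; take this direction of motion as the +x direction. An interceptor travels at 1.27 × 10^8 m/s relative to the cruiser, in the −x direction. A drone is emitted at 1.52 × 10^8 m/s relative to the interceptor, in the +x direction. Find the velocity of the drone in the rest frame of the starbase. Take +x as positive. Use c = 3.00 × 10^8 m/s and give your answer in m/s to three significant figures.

+2.76 × 10^8 m/s

Apply u = (u' + v)/(1 + u'v/c²) successively, working outward toward the starbase.
(Dividing each given speed by c = 3.00 × 10^8 m/s to work in units of c.)
Start: velocity of the cruiser relative to the starbase = 0.9000c.
Compose with the interceptor (u' = -0.423 in the cruiser frame): u_1 = (-0.423 + 0.900) / (1 + (-0.423)·0.900) = 0.4767/0.6190 = 0.7701.
Compose with the drone (u' = 0.507 in the interceptor frame): u_2 = (0.507 + 0.770) / (1 + 0.507·0.770) = 1.2767/1.3902 = 0.9184.
So u = 0.9184 × 3.00 × 10^8 m/s.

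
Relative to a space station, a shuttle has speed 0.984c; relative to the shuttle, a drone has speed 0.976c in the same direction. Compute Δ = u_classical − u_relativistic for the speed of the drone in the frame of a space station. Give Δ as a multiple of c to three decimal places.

Galilean: u_cl = 0.976 + 0.984 = 1.9600.
Relativistic: u_rel = (0.976 + 0.984) / (1 + 0.976·0.984) = 1.9600/1.9604 = 0.9998.
Δ = 1.9600 − 0.9998 = 0.9602.
(The classical prediction exceeds c; the relativistic result does not.)

Δ = 0.960c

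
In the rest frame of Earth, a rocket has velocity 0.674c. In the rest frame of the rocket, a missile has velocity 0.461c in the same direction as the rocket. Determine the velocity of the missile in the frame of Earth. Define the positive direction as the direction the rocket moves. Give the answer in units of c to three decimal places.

0.866c

With v = 0.674 and u' = 0.461 (in units of c),
u = (u' + v)/(1 + u'v/c²):
u = (0.461 + 0.674) / (1 + 0.461·0.674) = 1.1350/1.3107 = 0.8659
(Galilean addition would give +1.135c, exceeding c.)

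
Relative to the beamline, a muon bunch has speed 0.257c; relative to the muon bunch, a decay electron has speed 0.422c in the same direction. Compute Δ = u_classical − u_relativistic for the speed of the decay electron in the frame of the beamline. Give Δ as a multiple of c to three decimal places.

Galilean: u_cl = 0.422 + 0.257 = 0.6790.
Relativistic: u_rel = (0.422 + 0.257) / (1 + 0.422·0.257) = 0.6790/1.1085 = 0.6126.
Δ = 0.6790 − 0.6126 = 0.0664.

Δ = 0.066c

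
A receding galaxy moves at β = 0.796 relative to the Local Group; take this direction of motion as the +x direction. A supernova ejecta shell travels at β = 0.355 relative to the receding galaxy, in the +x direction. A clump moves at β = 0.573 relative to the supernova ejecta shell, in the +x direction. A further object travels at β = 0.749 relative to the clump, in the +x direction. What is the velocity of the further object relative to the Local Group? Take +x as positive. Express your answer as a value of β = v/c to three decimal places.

Apply u = (u' + v)/(1 + u'v/c²) successively, working outward toward the Local Group.
Start: velocity of the receding galaxy relative to the Local Group = 0.7960c.
Compose with the supernova ejecta shell (u' = 0.355 in the receding galaxy frame): u_1 = (0.355 + 0.796) / (1 + 0.355·0.796) = 1.1510/1.2826 = 0.8974.
Compose with the clump (u' = 0.573 in the supernova ejecta shell frame): u_2 = (0.573 + 0.897) / (1 + 0.573·0.897) = 1.4704/1.5142 = 0.9711.
Compose with the further object (u' = 0.749 in the clump frame): u_3 = (0.749 + 0.971) / (1 + 0.749·0.971) = 1.7201/1.7273 = 0.9958.

β = 0.996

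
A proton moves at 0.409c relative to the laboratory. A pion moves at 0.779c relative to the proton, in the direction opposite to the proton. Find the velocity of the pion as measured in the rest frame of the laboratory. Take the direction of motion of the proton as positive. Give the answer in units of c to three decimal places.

-0.543c

With v = 0.409 and u' = -0.779 (in units of c),
u = (u' + v)/(1 + u'v/c²):
u = (-0.779 + 0.409) / (1 + (-0.779)·0.409) = -0.3700/0.6814 = -0.5430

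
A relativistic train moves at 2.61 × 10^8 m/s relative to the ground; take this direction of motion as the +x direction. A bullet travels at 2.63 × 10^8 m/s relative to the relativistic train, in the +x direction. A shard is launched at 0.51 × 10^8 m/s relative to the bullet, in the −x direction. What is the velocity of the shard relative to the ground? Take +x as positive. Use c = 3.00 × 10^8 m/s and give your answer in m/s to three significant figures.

Apply u = (u' + v)/(1 + u'v/c²) successively, working outward toward the ground.
(Dividing each given speed by c = 3.00 × 10^8 m/s to work in units of c.)
Start: velocity of the relativistic train relative to the ground = 0.8700c.
Compose with the bullet (u' = 0.877 in the relativistic train frame): u_1 = (0.877 + 0.870) / (1 + 0.877·0.870) = 1.7467/1.7627 = 0.9909.
Compose with the shard (u' = -0.170 in the bullet frame): u_2 = (-0.170 + 0.991) / (1 + (-0.170)·0.991) = 0.8209/0.8315 = 0.9872.
So u = 0.9872 × 3.00 × 10^8 m/s.

+2.96 × 10^8 m/s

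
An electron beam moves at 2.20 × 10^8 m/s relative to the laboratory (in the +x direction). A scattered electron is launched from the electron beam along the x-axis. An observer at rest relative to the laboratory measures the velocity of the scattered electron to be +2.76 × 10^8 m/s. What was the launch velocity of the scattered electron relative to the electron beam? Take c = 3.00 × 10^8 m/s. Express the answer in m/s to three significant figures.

+1.72 × 10^8 m/s

v = 0.733c, u = 0.920c.
Invert the composition law: u' = (u − v)/(1 − uv/c²).
u' = (0.920 − 0.733) / (1 − (0.920)(0.733)) = 0.1867/0.3253 = 0.5738.
u' = 0.5738 × 3.00 × 10^8 m/s.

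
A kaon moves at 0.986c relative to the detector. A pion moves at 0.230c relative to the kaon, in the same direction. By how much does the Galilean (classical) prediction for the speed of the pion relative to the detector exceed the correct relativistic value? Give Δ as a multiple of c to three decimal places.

Δ = 0.225c

Galilean: u_cl = 0.230 + 0.986 = 1.2160.
Relativistic: u_rel = (0.230 + 0.986) / (1 + 0.230·0.986) = 1.2160/1.2268 = 0.9912.
Δ = 1.2160 − 0.9912 = 0.2248.
(The classical prediction exceeds c; the relativistic result does not.)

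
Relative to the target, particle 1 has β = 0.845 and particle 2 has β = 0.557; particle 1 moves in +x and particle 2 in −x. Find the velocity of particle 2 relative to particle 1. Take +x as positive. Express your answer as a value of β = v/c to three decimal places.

β = -0.953

β_A = 0.845, β_B = -0.557.
Transform to A's frame with the inverse velocity-addition law: u' = (u − v)/(1 − uv/c²), taking u = β_B and v = β_A.
u' = (-0.557 − 0.845) / (1 − (0.845)(-0.557)) = -1.4020/1.4707 = -0.9533.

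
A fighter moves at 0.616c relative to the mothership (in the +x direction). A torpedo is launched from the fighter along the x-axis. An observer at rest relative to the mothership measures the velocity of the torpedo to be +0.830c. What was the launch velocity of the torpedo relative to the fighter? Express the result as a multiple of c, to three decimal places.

+0.438c

Invert the composition law: u' = (u − v)/(1 − uv/c²).
u' = (0.830 − 0.616) / (1 − (0.830)(0.616)) = 0.2140/0.4887 = 0.4379.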